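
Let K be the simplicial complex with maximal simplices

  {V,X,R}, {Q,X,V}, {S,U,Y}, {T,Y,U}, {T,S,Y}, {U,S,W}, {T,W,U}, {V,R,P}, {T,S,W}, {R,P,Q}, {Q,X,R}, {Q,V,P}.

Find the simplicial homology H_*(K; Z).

H_0 = Z^2,  H_1 = 0,  H_2 = Z^2.

Order the vertices as P < Q < R < S < T < U < V < W < X < Y. Listing each simplex with vertices in this order, K has dimension 2 with simplices:

  0-simplices (10): P, Q, R, S, T, U, V, W, X, Y
  1-simplices (18): PQ, PR, PV, QR, QV, QX, RV, RX, ST, SU, SW, SY, TU, TW, TY, UW, UY, VX
  2-simplices (12): PQR, PQV, PRV, QRX, QVX, RVX, STW, STY, SUW, SUY, TUW, TUY

so the chain groups are C_0 ≅ Z^10, C_1 ≅ Z^18, C_2 ≅ Z^12.

The boundary map ∂_1: C_1 → C_0 is given by ∂[p,q] = [q] − [p]. For instance
  ∂TY = Y − T.
This gives a 10×18 integer matrix of rank 8; reducing to Smith normal form yields diagonal entries (1,1,1,1,1,1,1,1).

Boundary ∂_2: C_2 → C_1 sends each 2-simplex [p,q,r] to [q,r] − [p,r] + [p,q]. For instance
  ∂QVX = VX − QX + QV,
  ∂QRX = RX − QX + QR.
This gives a 18×12 integer matrix of rank 10; reducing to Smith normal form yields diagonal entries (1,1,1,1,1,1,1,1,1,1).

Reading off H_k = ker ∂_k / im ∂_{k+1}:

  H_0: rank C_0 − rank ∂_1 = 10 − 8 = 2, and the invariant factors of ∂_1 are all 1, so H_0 = Z^2.
  H_1: rank ker ∂_1 − rank ∂_2 = (18 − 8) − 10 = 0, and the invariant factors of ∂_2 are all 1, so H_1 = 0.
  H_2: rank ker ∂_2 − rank ∂_3 = (12 − 10) − 0 = 2, and there is no ∂_3, so H_2 = Z^2.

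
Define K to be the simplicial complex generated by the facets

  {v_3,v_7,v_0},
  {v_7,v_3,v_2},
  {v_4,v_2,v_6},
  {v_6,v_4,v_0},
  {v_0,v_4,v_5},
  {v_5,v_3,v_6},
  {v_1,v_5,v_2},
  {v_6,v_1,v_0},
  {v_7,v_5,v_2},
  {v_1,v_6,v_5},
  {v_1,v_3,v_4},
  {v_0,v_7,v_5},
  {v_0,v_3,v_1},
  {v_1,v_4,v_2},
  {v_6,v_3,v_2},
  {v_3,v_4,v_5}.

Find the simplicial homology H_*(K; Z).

H_0 ≅ Z,  H_1 ≅ Z^2,  H_2 ≅ Z.

K has 8 vertices, 24 edges, 16 triangles.
rank ∂_0 = 0, rank ∂_1 = 7 ⇒ b_0 = 8 − 0 − 7 = 1; all invariant factors of ∂_1 are 1 so no torsion. So H_0 = Z.
rank ∂_1 = 7, rank ∂_2 = 15 ⇒ b_1 = 24 − 7 − 15 = 2; all invariant factors of ∂_2 are 1 so no torsion. So H_1 = Z^2.
rank ∂_2 = 15, rank ∂_3 = 0 ⇒ b_2 = 16 − 15 − 0 = 1. So H_2 = Z.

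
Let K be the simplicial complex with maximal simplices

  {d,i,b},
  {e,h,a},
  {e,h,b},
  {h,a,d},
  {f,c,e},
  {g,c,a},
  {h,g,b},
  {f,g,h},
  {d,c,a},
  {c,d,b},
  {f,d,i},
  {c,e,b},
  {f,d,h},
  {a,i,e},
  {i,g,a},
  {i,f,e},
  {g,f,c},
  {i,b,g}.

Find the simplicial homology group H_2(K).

H_2 = Z.

We work with the vertex ordering a < b < c < d < e < f < g < h < i. The simplices of K, each written with vertices in increasing order, are:

  0-simplices (9): a, b, c, d, e, f, g, h, i
  1-simplices (27): ac, ad, ae, ag, ah, ai, bc, bd, be, bg, bh, bi, cd, ce, cf, cg, df, dh, di, ef, eh, ei, fg, fh, fi, gh, gi
  2-simplices (18): acd, acg, adh, aeh, aei, agi, bcd, bce, bdi, beh, bgh, bgi, cef, cfg, dfh, dfi, efi, fgh

giving chain groups C_0 ≅ Z^9, C_1 ≅ Z^27, C_2 ≅ Z^18.

∂_1: C_1 → C_0 maps an edge to its endpoints' difference, ∂[p,q] = q − p. For instance
  ∂fg = g − f.
The 9×27 boundary matrix has rank 8 and Smith normal form diag(1,1,1,1,1,1,1,1).

The boundary map ∂_2: C_2 → C_1 maps a triangle to the signed sum of its edges. For instance
  ∂bcd = cd − bd + bc,
  ∂aei = ei − ai + ae.
This gives a 27×18 integer matrix of rank 17; reducing to Smith normal form yields diagonal entries (1,1,1,1,1,1,1,1,1,1,1,1,1,1,1,1,1).

From H_k ≅ ker(∂_k) / im(∂_{k+1}) we obtain:

  H_2: rank ker ∂_2 − rank ∂_3 = (18 − 17) − 0 = 1, and there is no ∂_3, so H_2 = Z.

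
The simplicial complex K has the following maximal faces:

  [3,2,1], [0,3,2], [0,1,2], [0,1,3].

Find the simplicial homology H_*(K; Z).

Take the total order 0 < 1 < 2 < 3 on the vertex set. Then K (dimension 2) consists of the simplices:

  0-simplices (4): [0], [1], [2], [3]
  1-simplices (6): [0,1], [0,2], [0,3], [1,2], [1,3], [2,3]
  2-simplices (4): [0,1,2], [0,1,3], [0,2,3], [1,2,3]

giving chain groups C_0 ≅ Z^4, C_1 ≅ Z^6, C_2 ≅ Z^4.

Boundary ∂_1: C_1 → C_0 sends each edge [p,q] (with p < q) to q − p.
This gives a 4×6 integer matrix of rank 3; reducing to Smith normal form yields diagonal entries (1,1,1).

Boundary ∂_2: C_2 → C_1 sends each 2-simplex [p,q,r] to [q,r] − [p,r] + [p,q]. For instance
  ∂[0,2,3] = [2,3] − [0,3] + [0,2],
  ∂[1,2,3] = [2,3] − [1,3] + [1,2].
This gives a 6×4 integer matrix of rank 3; reducing to Smith normal form yields diagonal entries (1,1,1).

Computing H_k = (kernel of ∂_k) / (image of ∂_{k+1}):

  H_0: rank C_0 − rank ∂_1 = 4 − 3 = 1, and the invariant factors of ∂_1 are all 1, so H_0 = Z.
  H_1: rank ker ∂_1 − rank ∂_2 = (6 − 3) − 3 = 0, and the invariant factors of ∂_2 are all 1, so H_1 = 0.
  H_2: rank ker ∂_2 − rank ∂_3 = (4 − 3) − 0 = 1, and there is no ∂_3, so H_2 = Z.

As a check, the Euler characteristic is 4 − 6 + 4 = 2, which agrees with 1 − 0 + 1 = 2.

H_0 ≅ Z,  H_1 = 0,  H_2 ≅ Z.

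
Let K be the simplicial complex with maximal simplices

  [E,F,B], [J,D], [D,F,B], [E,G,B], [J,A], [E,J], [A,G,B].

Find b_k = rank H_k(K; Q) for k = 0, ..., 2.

b_0 = 1, b_1 = 2, b_2 = 0.

We work with the vertex ordering A < B < D < E < F < G < J. The simplices of K, each written with vertices in increasing order, are:

  0-simplices (7): A, B, D, E, F, G, J
  1-simplices (12): AB, AG, AJ, BD, BE, BF, BG, DF, DJ, EF, EG, EJ
  2-simplices (4): ABG, BDF, BEF, BEG

giving chain groups C_0 ≅ Z^7, C_1 ≅ Z^12, C_2 ≅ Z^4.

∂_1: C_1 → C_0 maps an edge to its endpoints' difference, ∂[p,q] = q − p.
This gives a 7×12 integer matrix of rank 6; reducing to Smith normal form yields diagonal entries (1,1,1,1,1,1).

Boundary ∂_2: C_2 → C_1 maps a triangle to the signed sum of its edges. For instance
  ∂BEG = EG − BG + BE,
  ∂ABG = BG − AG + AB.
The 12×4 boundary matrix has rank 4 and Smith normal form diag(1,1,1,1).

Now H_k = ker ∂_k / im ∂_{k+1}, so:

  H_0: rank C_0 − rank ∂_1 = 7 − 6 = 1, and the invariant factors of ∂_1 are all 1, so H_0 = Z.
  H_1: rank ker ∂_1 − rank ∂_2 = (12 − 6) − 4 = 2, and the invariant factors of ∂_2 are all 1, so H_1 = Z^2.
  H_2: rank ker ∂_2 − rank ∂_3 = (4 − 4) − 0 = 0, and there is no ∂_3, so H_2 = 0.

As a check, the Euler characteristic is 7 − 12 + 4 = -1, which agrees with 1 − 2 + 0 = -1.

Hence the Betti numbers are b_0 = 1, b_1 = 2, b_2 = 0.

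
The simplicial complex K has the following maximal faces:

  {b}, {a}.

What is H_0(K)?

H_0 = Z^2.

Order the vertices as a < b. Listing each simplex with vertices in this order, K has dimension 0 with simplices:

  0-simplices (2): a, b

Hence C_0 ≅ Z^2.

From H_k ≅ ker(∂_k) / im(∂_{k+1}) we obtain:

  H_0: rank C_0 − rank ∂_1 = 2 − 0 = 2, and there is no ∂_1, so H_0 ≅ Z^2.

(K is a triangulation of a set of 2 points.)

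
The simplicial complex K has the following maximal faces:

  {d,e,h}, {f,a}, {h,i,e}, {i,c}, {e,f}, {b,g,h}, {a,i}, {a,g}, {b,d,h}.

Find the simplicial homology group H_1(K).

Fix the vertex order a < b < c < d < e < f < g < h < i and write every simplex with vertices in increasing order. Then dim K = 2 and the simplices of K are:

  0-simplices (9): a, b, c, d, e, f, g, h, i
  1-simplices (14): af, ag, ai, bd, bg, bh, ci, de, dh, ef, eh, ei, gh, hi
  2-simplices (4): bdh, bgh, deh, ehi

Hence C_0 ≅ Z^9, C_1 ≅ Z^14, C_2 ≅ Z^4.

∂_1: C_1 → C_0 sends each edge [p,q] (with p < q) to q − p.
This gives a 9×14 integer matrix of rank 8; reducing to Smith normal form yields diagonal entries (1,1,1,1,1,1,1,1).

Boundary ∂_2: C_2 → C_1 sends each 2-simplex [p,q,r] to [q,r] − [p,r] + [p,q]. For instance
  ∂ehi = hi − ei + eh,
  ∂bdh = dh − bh + bd.
As a 14×4 matrix over Z this has rank 4, with invariant factors (1,1,1,1).

Reading off H_k = ker ∂_k / im ∂_{k+1}:

  H_1: rank ker ∂_1 − rank ∂_2 = (14 − 8) − 4 = 2, and the invariant factors of ∂_2 are all 1, so H_1 = Z^2.

H_1 = Z^2.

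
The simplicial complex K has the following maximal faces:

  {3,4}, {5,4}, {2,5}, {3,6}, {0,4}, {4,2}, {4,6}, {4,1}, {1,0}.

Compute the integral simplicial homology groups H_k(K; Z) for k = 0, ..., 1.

We work with the vertex ordering 0 < 1 < 2 < 3 < 4 < 5 < 6. The simplices of K, each written with vertices in increasing order, are:

  0-simplices (7): [0], [1], [2], [3], [4], [5], [6]
  1-simplices (9): [0,1], [0,4], [1,4], [2,4], [2,5], [3,4], [3,6], [4,5], [4,6]

giving chain groups C_0 ≅ Z^7, C_1 ≅ Z^9.

The boundary map ∂_1: C_1 → C_0 is given by ∂[p,q] = [q] − [p]. For instance
  ∂[3,6] = [6] − [3].
The resulting 7×9 matrix has rank 6, and its Smith normal form has invariant factors (1,1,1,1,1,1).

Computing H_k = (kernel of ∂_k) / (image of ∂_{k+1}):

  H_0: rank C_0 − rank ∂_1 = 7 − 6 = 1, and the invariant factors of ∂_1 are all 1, so H_0 = Z.
  H_1: rank ker ∂_1 − rank ∂_2 = (9 − 6) − 0 = 3, and there is no ∂_2, so H_1 = Z^3.

(K is a triangulation of a wedge of 3 circles.)

H_0 ≅ Z,  H_1 ≅ Z^3.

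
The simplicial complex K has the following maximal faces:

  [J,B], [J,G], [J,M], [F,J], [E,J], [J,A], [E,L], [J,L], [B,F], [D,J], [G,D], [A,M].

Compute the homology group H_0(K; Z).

We work with the vertex ordering A < B < D < E < F < G < J < L < M. The simplices of K, each written with vertices in increasing order, are:

  0-simplices (9): A, B, D, E, F, G, J, L, M
  1-simplices (12): AJ, AM, BF, BJ, DG, DJ, EJ, EL, FJ, GJ, JL, JM

Hence C_0 ≅ Z^9, C_1 ≅ Z^12.

The boundary map ∂_1: C_1 → C_0 maps an edge to its endpoints' difference, ∂[p,q] = q − p. For instance
  ∂BF = F − B.
The 9×12 boundary matrix has rank 8 and Smith normal form diag(1,1,1,1,1,1,1,1).

Reading off H_k = ker ∂_k / im ∂_{k+1}:

  H_0: rank C_0 − rank ∂_1 = 9 − 8 = 1, and the invariant factors of ∂_1 are all 1, so H_0 ≅ Z.

(K is a triangulation of a wedge of 4 circles.)

H_0 ≅ Z.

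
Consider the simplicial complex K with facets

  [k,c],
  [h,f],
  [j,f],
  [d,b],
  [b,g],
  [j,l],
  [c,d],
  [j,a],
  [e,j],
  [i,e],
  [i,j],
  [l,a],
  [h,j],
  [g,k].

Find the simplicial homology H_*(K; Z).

Fix the vertex order a < b < c < d < e < f < g < h < i < j < k < l and write every simplex with vertices in increasing order. Then dim K = 1 and the simplices of K are:

  0-simplices (12): a, b, c, d, e, f, g, h, i, j, k, l
  1-simplices (14): aj, al, bd, bg, cd, ck, ei, ej, fh, fj, gk, hj, ij, jl

so the chain groups are C_0 ≅ Z^12, C_1 ≅ Z^14.

∂_1: C_1 → C_0 sends each edge [p,q] (with p < q) to q − p.
The 12×14 boundary matrix has rank 10 and Smith normal form diag(1,1,1,1,1,1,1,1,1,1).

Reading off H_k = ker ∂_k / im ∂_{k+1}:

  H_0: rank C_0 − rank ∂_1 = 12 − 10 = 2, and the invariant factors of ∂_1 are all 1, so H_0 ≅ Z^2.
  H_1: rank ker ∂_1 − rank ∂_2 = (14 − 10) − 0 = 4, and there is no ∂_2, so H_1 ≅ Z^4.

H_0 = Z^2,  H_1 = Z^4.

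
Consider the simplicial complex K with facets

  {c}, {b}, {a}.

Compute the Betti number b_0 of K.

Order the vertices as a < b < c. Listing each simplex with vertices in this order, K has dimension 0 with simplices:

  0-simplices (3): a, b, c

so the chain groups are C_0 ≅ Z^3.

Reading off H_k = ker ∂_k / im ∂_{k+1}:

  H_0: rank C_0 − rank ∂_1 = 3 − 0 = 3, and there is no ∂_1, so H_0 ≅ Z^3.

(K is a triangulation of a set of 3 points.)

Hence the Betti numbers are b_0 = 3.

b_0 = 3.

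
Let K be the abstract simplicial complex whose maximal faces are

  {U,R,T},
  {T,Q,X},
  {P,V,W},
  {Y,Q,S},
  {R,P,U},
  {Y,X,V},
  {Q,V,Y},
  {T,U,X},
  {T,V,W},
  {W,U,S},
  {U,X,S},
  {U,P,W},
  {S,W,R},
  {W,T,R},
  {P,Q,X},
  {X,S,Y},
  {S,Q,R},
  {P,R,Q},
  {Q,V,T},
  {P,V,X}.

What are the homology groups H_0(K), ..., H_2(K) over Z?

We work with the vertex ordering P < Q < R < S < T < U < V < W < X < Y. The simplices of K, each written with vertices in increasing order, are:

  0-simplices (10): P, Q, R, S, T, U, V, W, X, Y
  1-simplices (30): PQ, PR, PU, PV, PW, PX, QR, QS, QT, QV, QX, QY, RS, RT, RU, RW, SU, SW, SX, SY, TU, TV, TW, TX, UW, UX, VW, VX, VY, XY
  2-simplices (20): PQR, PQX, PRU, PUW, PVW, PVX, QRS, QSY, QTV, QTX, QVY, RSW, RTU, RTW, SUW, SUX, SXY, TUX, TVW, VXY

Hence C_0 ≅ Z^10, C_1 ≅ Z^30, C_2 ≅ Z^20.

∂_1: C_1 → C_0 is given by ∂[p,q] = [q] − [p].
The 10×30 boundary matrix has rank 9 and Smith normal form diag(1,1,1,1,1,1,1,1,1).

The boundary map ∂_2: C_2 → C_1 acts by ∂[p,q,r] = [q,r] − [p,r] + [p,q]. For instance
  ∂PQR = QR − PR + PQ,
  ∂VXY = XY − VY + VX.
The resulting 30×20 matrix has rank 20, and its Smith normal form has invariant factors (1,1,1,1,1,1,1,1,1,1,1,1,1,1,1,1,1,1,1,2).

Computing H_k = (kernel of ∂_k) / (image of ∂_{k+1}):

  H_0: rank C_0 − rank ∂_1 = 10 − 9 = 1, and the invariant factors of ∂_1 are all 1, so H_0 ≅ Z.
  H_1: rank ker ∂_1 − rank ∂_2 = (30 − 9) − 20 = 1, and ∂_2 has invariant factor 2 > 1, so H_1 ≅ Z ⊕ Z/2.
  H_2: rank ker ∂_2 − rank ∂_3 = (20 − 20) − 0 = 0, and there is no ∂_3, so H_2 ≅ 0.

As a check, the Euler characteristic is 10 − 30 + 20 = 0, which agrees with 1 − 1 + 0 = 0.

H_0 = Z,  H_1 = Z ⊕ Z/2,  H_2 = 0.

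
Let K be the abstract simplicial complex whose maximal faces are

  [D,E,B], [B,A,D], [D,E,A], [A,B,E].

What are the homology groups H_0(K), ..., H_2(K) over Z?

Take the total order A < B < D < E on the vertex set. Then K (dimension 2) consists of the simplices:

  0-simplices (4): A, B, D, E
  1-simplices (6): AB, AD, AE, BD, BE, DE
  2-simplices (4): ABD, ABE, ADE, BDE

Hence C_0 ≅ Z^4, C_1 ≅ Z^6, C_2 ≅ Z^4.

The boundary map ∂_1: C_1 → C_0 maps an edge to its endpoints' difference, ∂[p,q] = q − p.
This gives a 4×6 integer matrix of rank 3; reducing to Smith normal form yields diagonal entries (1,1,1).

∂_2: C_2 → C_1 acts by ∂[p,q,r] = [q,r] − [p,r] + [p,q]. For instance
  ∂ABE = BE − AE + AB,
  ∂ADE = DE − AE + AD.
This gives a 6×4 integer matrix of rank 3; reducing to Smith normal form yields diagonal entries (1,1,1).

From H_k ≅ ker(∂_k) / im(∂_{k+1}) we obtain:

  H_0: rank C_0 − rank ∂_1 = 4 − 3 = 1, and the invariant factors of ∂_1 are all 1, so H_0 ≅ Z.
  H_1: rank ker ∂_1 − rank ∂_2 = (6 − 3) − 3 = 0, and the invariant factors of ∂_2 are all 1, so H_1 ≅ 0.
  H_2: rank ker ∂_2 − rank ∂_3 = (4 − 3) − 0 = 1, and there is no ∂_3, so H_2 ≅ Z.

As a check, the Euler characteristic is 4 − 6 + 4 = 2, which agrees with 1 − 0 + 1 = 2.

H_0 ≅ Z,  H_1 = 0,  H_2 ≅ Z.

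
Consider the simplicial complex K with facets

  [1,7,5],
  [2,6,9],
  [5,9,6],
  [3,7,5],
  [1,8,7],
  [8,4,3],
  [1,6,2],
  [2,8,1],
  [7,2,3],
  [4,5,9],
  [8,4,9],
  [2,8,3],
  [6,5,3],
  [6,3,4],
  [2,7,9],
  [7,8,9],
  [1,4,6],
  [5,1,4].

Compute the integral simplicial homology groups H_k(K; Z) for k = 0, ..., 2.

We work with the vertex ordering 1 < 2 < 3 < 4 < 5 < 6 < 7 < 8 < 9. The simplices of K, each written with vertices in increasing order, are:

  0-simplices (9): [1], [2], [3], [4], [5], [6], [7], [8], [9]
  1-simplices (27): (27 of them)
  2-simplices (18): [1,2,6], [1,2,8], [1,4,5], [1,4,6], [1,5,7], [1,7,8], [2,3,7], [2,3,8], [2,6,9], [2,7,9], [3,4,6], [3,4,8], [3,5,6], [3,5,7], [4,5,9], [4,8,9], [5,6,9], [7,8,9]

giving chain groups C_0 ≅ Z^9, C_1 ≅ Z^27, C_2 ≅ Z^18.

∂_1: C_1 → C_0 maps an edge to its endpoints' difference, ∂[p,q] = q − p.
As a 9×27 matrix over Z this has rank 8, with invariant factors (1,1,1,1,1,1,1,1).

The boundary map ∂_2: C_2 → C_1 sends each 2-simplex [p,q,r] to [q,r] − [p,r] + [p,q]. For instance
  ∂[2,3,7] = [3,7] − [2,7] + [2,3],
  ∂[1,7,8] = [7,8] − [1,8] + [1,7].
The resulting 27×18 matrix has rank 18, and its Smith normal form has invariant factors (1,1,1,1,1,1,1,1,1,1,1,1,1,1,1,1,1,2).

From H_k ≅ ker(∂_k) / im(∂_{k+1}) we obtain:

  H_0: rank C_0 − rank ∂_1 = 9 − 8 = 1, and the invariant factors of ∂_1 are all 1, so H_0 = Z.
  H_1: rank ker ∂_1 − rank ∂_2 = (27 − 8) − 18 = 1, and ∂_2 has invariant factor 2 > 1, so H_1 = Z × Z/2.
  H_2: rank ker ∂_2 − rank ∂_3 = (18 − 18) − 0 = 0, and there is no ∂_3, so H_2 = 0.

(K is a triangulation of the Klein bottle.)

H_0 = Z,  H_1 = Z × Z/2,  H_2 = 0.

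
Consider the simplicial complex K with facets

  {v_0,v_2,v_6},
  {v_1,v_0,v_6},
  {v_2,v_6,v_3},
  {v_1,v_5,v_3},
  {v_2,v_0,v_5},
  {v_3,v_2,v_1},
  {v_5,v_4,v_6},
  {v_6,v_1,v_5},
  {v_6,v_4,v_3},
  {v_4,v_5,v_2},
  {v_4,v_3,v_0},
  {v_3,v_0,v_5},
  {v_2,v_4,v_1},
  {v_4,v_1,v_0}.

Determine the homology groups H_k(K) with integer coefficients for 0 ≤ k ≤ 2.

K has 7 vertices, 21 edges, 14 triangles.
rank ∂_0 = 0, rank ∂_1 = 6 ⇒ b_0 = 7 − 0 − 6 = 1; all invariant factors of ∂_1 are 1 so no torsion. So H_0 ≅ Z.
rank ∂_1 = 6, rank ∂_2 = 13 ⇒ b_1 = 21 − 6 − 13 = 2; all invariant factors of ∂_2 are 1 so no torsion. So H_1 ≅ Z^2.
rank ∂_2 = 13, rank ∂_3 = 0 ⇒ b_2 = 14 − 13 − 0 = 1. So H_2 ≅ Z.

H_0 = Z,  H_1 = Z^2,  H_2 = Z.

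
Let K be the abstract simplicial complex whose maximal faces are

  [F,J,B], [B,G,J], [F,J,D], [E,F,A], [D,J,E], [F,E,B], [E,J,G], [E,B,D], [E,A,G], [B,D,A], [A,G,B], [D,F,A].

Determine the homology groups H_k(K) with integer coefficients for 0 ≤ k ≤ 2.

H_0 = Z,  H_1 = Z/2,  H_2 = 0.

K has 7 vertices, 18 edges, 12 triangles.
rank ∂_0 = 0, rank ∂_1 = 6 ⇒ b_0 = 7 − 0 − 6 = 1; all invariant factors of ∂_1 are 1 so no torsion. So H_0 ≅ Z.
rank ∂_1 = 6, rank ∂_2 = 12 ⇒ b_1 = 18 − 6 − 12 = 0; ∂_2 has invariant factor(s) [2] giving torsion. So H_1 ≅ Z/2.
rank ∂_2 = 12, rank ∂_3 = 0 ⇒ b_2 = 12 − 12 − 0 = 0. So H_2 ≅ 0.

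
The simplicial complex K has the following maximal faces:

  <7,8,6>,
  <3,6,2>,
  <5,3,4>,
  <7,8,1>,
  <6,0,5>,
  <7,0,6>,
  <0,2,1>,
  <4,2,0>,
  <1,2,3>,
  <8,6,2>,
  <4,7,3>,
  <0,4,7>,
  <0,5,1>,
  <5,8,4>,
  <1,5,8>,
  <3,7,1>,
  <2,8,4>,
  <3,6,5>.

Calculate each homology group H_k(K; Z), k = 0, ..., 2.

K has 9 vertices, 27 edges, 18 triangles.
rank ∂_0 = 0, rank ∂_1 = 8 ⇒ b_0 = 9 − 0 − 8 = 1; all invariant factors of ∂_1 are 1 so no torsion. So H_0 ≅ Z.
rank ∂_1 = 8, rank ∂_2 = 17 ⇒ b_1 = 27 − 8 − 17 = 2; all invariant factors of ∂_2 are 1 so no torsion. So H_1 ≅ Z^2.
rank ∂_2 = 17, rank ∂_3 = 0 ⇒ b_2 = 18 − 17 − 0 = 1. So H_2 ≅ Z.

H_0 = Z,  H_1 = Z^2,  H_2 = Z.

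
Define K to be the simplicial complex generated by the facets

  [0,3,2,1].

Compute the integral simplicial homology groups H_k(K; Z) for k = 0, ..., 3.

Take the total order 0 < 1 < 2 < 3 on the vertex set. Then K (dimension 3) consists of the simplices:

  0-simplices (4): [0], [1], [2], [3]
  1-simplices (6): [0,1], [0,2], [0,3], [1,2], [1,3], [2,3]
  2-simplices (4): [0,1,2], [0,1,3], [0,2,3], [1,2,3]
  3-simplices (1): [0,1,2,3]

Hence C_0 ≅ Z^4, C_1 ≅ Z^6, C_2 ≅ Z^4, C_3 ≅ Z^1.

Boundary ∂_1: C_1 → C_0 is given by ∂[p,q] = [q] − [p]. For instance
  ∂[0,1] = [1] − [0].
The resulting 4×6 matrix has rank 3, and its Smith normal form has invariant factors (1,1,1).

Boundary ∂_2: C_2 → C_1 acts by ∂[p,q,r] = [q,r] − [p,r] + [p,q]. For instance
  ∂[0,2,3] = [2,3] − [0,3] + [0,2],
  ∂[1,2,3] = [2,3] − [1,3] + [1,2].
The 6×4 boundary matrix has rank 3 and Smith normal form diag(1,1,1).

∂_3: C_3 → C_2 sends each 3-simplex σ to the alternating sum Σ_i (−1)^i (σ with its i-th vertex removed). For instance
  ∂[0,1,2,3] = [1,2,3] − [0,2,3] + [0,1,3] − [0,1,2].
As a 4×1 matrix over Z this has rank 1, with invariant factors (1).

Reading off H_k = ker ∂_k / im ∂_{k+1}:

  H_0: rank C_0 − rank ∂_1 = 4 − 3 = 1, and the invariant factors of ∂_1 are all 1, so H_0 ≅ Z.
  H_1: rank ker ∂_1 − rank ∂_2 = (6 − 3) − 3 = 0, and the invariant factors of ∂_2 are all 1, so H_1 ≅ 0.
  H_2: rank ker ∂_2 − rank ∂_3 = (4 − 3) − 1 = 0, and the invariant factors of ∂_3 are all 1, so H_2 ≅ 0.
  H_3: rank ker ∂_3 − rank ∂_4 = (1 − 1) − 0 = 0, and there is no ∂_4, so H_3 ≅ 0.

As a check, the Euler characteristic is 4 − 6 + 4 − 1 = 1, which agrees with 1 − 0 + 0 − 0 = 1.

H_0 = Z,  H_1 = 0,  H_2 = 0,  H_3 = 0.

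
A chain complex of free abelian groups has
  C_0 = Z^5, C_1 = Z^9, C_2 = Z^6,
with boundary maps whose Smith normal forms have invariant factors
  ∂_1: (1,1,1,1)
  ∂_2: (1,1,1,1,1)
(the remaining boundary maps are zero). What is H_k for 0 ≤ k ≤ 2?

H_0 = Z,  H_1 = 0,  H_2 = Z.

H_0: b_0 = 5 − 0 − 4 = 1; torsion from ∂_1 factors > 1: none. So H_0 = Z.
H_1: b_1 = 9 − 4 − 5 = 0; torsion from ∂_2 factors > 1: none. So H_1 = 0.
H_2: b_2 = 6 − 5 − 0 = 1; torsion from ∂_3 factors > 1: none. So H_2 = Z.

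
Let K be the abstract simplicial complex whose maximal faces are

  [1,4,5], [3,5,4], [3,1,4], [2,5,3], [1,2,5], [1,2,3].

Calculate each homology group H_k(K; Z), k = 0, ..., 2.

Order the vertices as 1 < 2 < 3 < 4 < 5. Listing each simplex with vertices in this order, K has dimension 2 with simplices:

  0-simplices (5): [1], [2], [3], [4], [5]
  1-simplices (9): [1,2], [1,3], [1,4], [1,5], [2,3], [2,5], [3,4], [3,5], [4,5]
  2-simplices (6): [1,2,3], [1,2,5], [1,3,4], [1,4,5], [2,3,5], [3,4,5]

giving chain groups C_0 ≅ Z^5, C_1 ≅ Z^9, C_2 ≅ Z^6.

Boundary ∂_1: C_1 → C_0 sends each edge [p,q] (with p < q) to q − p.
The 5×9 boundary matrix has rank 4 and Smith normal form diag(1,1,1,1).

The boundary map ∂_2: C_2 → C_1 sends each 2-simplex [p,q,r] to [q,r] − [p,r] + [p,q]. For instance
  ∂[1,2,5] = [2,5] − [1,5] + [1,2],
  ∂[1,4,5] = [4,5] − [1,5] + [1,4].
This gives a 9×6 integer matrix of rank 5; reducing to Smith normal form yields diagonal entries (1,1,1,1,1).

Now H_k = ker ∂_k / im ∂_{k+1}, so:

  H_0: rank C_0 − rank ∂_1 = 5 − 4 = 1, and the invariant factors of ∂_1 are all 1, so H_0 = Z.
  H_1: rank ker ∂_1 − rank ∂_2 = (9 − 4) − 5 = 0, and the invariant factors of ∂_2 are all 1, so H_1 = 0.
  H_2: rank ker ∂_2 − rank ∂_3 = (6 − 5) − 0 = 1, and there is no ∂_3, so H_2 = Z.

(K is a triangulation of the 2-sphere S^2.)

H_0 ≅ Z,  H_1 = 0,  H_2 ≅ Z.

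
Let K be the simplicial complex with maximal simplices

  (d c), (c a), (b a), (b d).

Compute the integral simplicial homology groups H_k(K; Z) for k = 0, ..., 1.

H_0 = Z,  H_1 = Z.

Take the total order a < b < c < d on the vertex set. Then K (dimension 1) consists of the simplices:

  0-simplices (4): a, b, c, d
  1-simplices (4): ab, ac, bd, cd

giving chain groups C_0 ≅ Z^4, C_1 ≅ Z^4.

The boundary map ∂_1: C_1 → C_0 sends each edge [p,q] (with p < q) to q − p. For instance
  ∂ab = b − a.
The resulting 4×4 matrix has rank 3, and its Smith normal form has invariant factors (1,1,1).

Now H_k = ker ∂_k / im ∂_{k+1}, so:

  H_0: rank C_0 − rank ∂_1 = 4 − 3 = 1, and the invariant factors of ∂_1 are all 1, so H_0 = Z.
  H_1: rank ker ∂_1 − rank ∂_2 = (4 − 3) − 0 = 1, and there is no ∂_2, so H_1 = Z.

As a check, the Euler characteristic is 4 − 4 = 0, which agrees with 1 − 1 = 0.
(K is a triangulation of the circle S^1.)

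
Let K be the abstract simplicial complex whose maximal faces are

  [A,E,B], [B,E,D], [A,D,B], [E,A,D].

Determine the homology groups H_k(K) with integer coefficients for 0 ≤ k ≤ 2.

H_0 = Z,  H_1 = 0,  H_2 = Z.

Take the total order A < B < D < E on the vertex set. Then K (dimension 2) consists of the simplices:

  0-simplices (4): A, B, D, E
  1-simplices (6): AB, AD, AE, BD, BE, DE
  2-simplices (4): ABD, ABE, ADE, BDE

Hence C_0 ≅ Z^4, C_1 ≅ Z^6, C_2 ≅ Z^4.

∂_1: C_1 → C_0 maps an edge to its endpoints' difference, ∂[p,q] = q − p. For instance
  ∂AD = D − A.
The resulting 4×6 matrix has rank 3, and its Smith normal form has invariant factors (1,1,1).

Boundary ∂_2: C_2 → C_1 sends each 2-simplex [p,q,r] to [q,r] − [p,r] + [p,q]. For instance
  ∂ABD = BD − AD + AB,
  ∂ABE = BE − AE + AB.
As a 6×4 matrix over Z this has rank 3, with invariant factors (1,1,1).

From H_k ≅ ker(∂_k) / im(∂_{k+1}) we obtain:

  H_0: rank C_0 − rank ∂_1 = 4 − 3 = 1, and the invariant factors of ∂_1 are all 1, so H_0 = Z.
  H_1: rank ker ∂_1 − rank ∂_2 = (6 − 3) − 3 = 0, and the invariant factors of ∂_2 are all 1, so H_1 = 0.
  H_2: rank ker ∂_2 − rank ∂_3 = (4 − 3) − 0 = 1, and there is no ∂_3, so H_2 = Z.

As a check, the Euler characteristic is 4 − 6 + 4 = 2, which agrees with 1 − 0 + 1 = 2.
(K is a triangulation of the 2-sphere S^2.)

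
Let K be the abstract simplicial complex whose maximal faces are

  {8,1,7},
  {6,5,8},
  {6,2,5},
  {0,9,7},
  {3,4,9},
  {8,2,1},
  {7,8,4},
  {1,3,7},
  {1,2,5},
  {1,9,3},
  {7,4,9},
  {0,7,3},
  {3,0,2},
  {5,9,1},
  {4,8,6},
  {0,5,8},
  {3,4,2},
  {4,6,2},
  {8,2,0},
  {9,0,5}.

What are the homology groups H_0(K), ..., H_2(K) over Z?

H_0 = Z,  H_1 = Z ⊕ Z_2,  H_2 = 0.

K has 10 vertices, 30 edges, 20 triangles.
rank ∂_0 = 0, rank ∂_1 = 9 ⇒ b_0 = 10 − 0 − 9 = 1; all invariant factors of ∂_1 are 1 so no torsion. So H_0 = Z.
rank ∂_1 = 9, rank ∂_2 = 20 ⇒ b_1 = 30 − 9 − 20 = 1; ∂_2 has invariant factor(s) [2] giving torsion. So H_1 = Z ⊕ Z_2.
rank ∂_2 = 20, rank ∂_3 = 0 ⇒ b_2 = 20 − 20 − 0 = 0. So H_2 = 0.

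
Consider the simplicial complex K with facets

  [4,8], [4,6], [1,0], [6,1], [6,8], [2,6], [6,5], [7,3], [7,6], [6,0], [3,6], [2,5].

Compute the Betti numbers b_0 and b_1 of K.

Fix the vertex order 0 < 1 < 2 < 3 < 4 < 5 < 6 < 7 < 8 and write every simplex with vertices in increasing order. Then dim K = 1 and the simplices of K are:

  0-simplices (9): [0], [1], [2], [3], [4], [5], [6], [7], [8]
  1-simplices (12): [0,1], [0,6], [1,6], [2,5], [2,6], [3,6], [3,7], [4,6], [4,8], [5,6], [6,7], [6,8]

giving chain groups C_0 ≅ Z^9, C_1 ≅ Z^12.

∂_1: C_1 → C_0 maps an edge to its endpoints' difference, ∂[p,q] = q − p. For instance
  ∂[6,8] = [8] − [6].
The 9×12 boundary matrix has rank 8 and Smith normal form diag(1,1,1,1,1,1,1,1).

From H_k ≅ ker(∂_k) / im(∂_{k+1}) we obtain:

  H_0: rank C_0 − rank ∂_1 = 9 − 8 = 1, and the invariant factors of ∂_1 are all 1, so H_0 = Z.
  H_1: rank ker ∂_1 − rank ∂_2 = (12 − 8) − 0 = 4, and there is no ∂_2, so H_1 = Z^4.

Hence the Betti numbers are b_0 = 1, b_1 = 4.

b_0 = 1, b_1 = 4.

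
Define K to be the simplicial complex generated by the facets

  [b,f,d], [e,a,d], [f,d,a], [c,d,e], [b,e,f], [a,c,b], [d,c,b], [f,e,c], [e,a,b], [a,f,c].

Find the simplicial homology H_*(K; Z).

Fix the vertex order a < b < c < d < e < f and write every simplex with vertices in increasing order. Then dim K = 2 and the simplices of K are:

  0-simplices (6): a, b, c, d, e, f
  1-simplices (15): ab, ac, ad, ae, af, bc, bd, be, bf, cd, ce, cf, de, df, ef
  2-simplices (10): abc, abe, acf, ade, adf, bcd, bdf, bef, cde, cef

so the chain groups are C_0 ≅ Z^6, C_1 ≅ Z^15, C_2 ≅ Z^10.

The boundary map ∂_1: C_1 → C_0 sends each edge [p,q] (with p < q) to q − p.
This gives a 6×15 integer matrix of rank 5; reducing to Smith normal form yields diagonal entries (1,1,1,1,1).

∂_2: C_2 → C_1 acts by ∂[p,q,r] = [q,r] − [p,r] + [p,q]. For instance
  ∂acf = cf − af + ac,
  ∂bcd = cd − bd + bc.
The 15×10 boundary matrix has rank 10 and Smith normal form diag(1,1,1,1,1,1,1,1,1,2).

Reading off H_k = ker ∂_k / im ∂_{k+1}:

  H_0: rank C_0 − rank ∂_1 = 6 − 5 = 1, and the invariant factors of ∂_1 are all 1, so H_0 = Z.
  H_1: rank ker ∂_1 − rank ∂_2 = (15 − 5) − 10 = 0, and ∂_2 has invariant factor 2 > 1, so H_1 = Z/2Z.
  H_2: rank ker ∂_2 − rank ∂_3 = (10 − 10) − 0 = 0, and there is no ∂_3, so H_2 = 0.

H_0 = Z,  H_1 = Z/2Z,  H_2 = 0.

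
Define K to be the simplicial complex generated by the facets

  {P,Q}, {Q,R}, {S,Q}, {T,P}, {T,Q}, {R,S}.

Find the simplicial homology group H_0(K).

H_0 = Z.

Order the vertices as P < Q < R < S < T. Listing each simplex with vertices in this order, K has dimension 1 with simplices:

  0-simplices (5): P, Q, R, S, T
  1-simplices (6): PQ, PT, QR, QS, QT, RS

Hence C_0 ≅ Z^5, C_1 ≅ Z^6.

Boundary ∂_1: C_1 → C_0 is given by ∂[p,q] = [q] − [p]. For instance
  ∂QS = S − Q.
The resulting 5×6 matrix has rank 4, and its Smith normal form has invariant factors (1,1,1,1).

Reading off H_k = ker ∂_k / im ∂_{k+1}:

  H_0: rank C_0 − rank ∂_1 = 5 − 4 = 1, and the invariant factors of ∂_1 are all 1, so H_0 ≅ Z.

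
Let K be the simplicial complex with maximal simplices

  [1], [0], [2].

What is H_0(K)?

H_0 ≅ Z^3.

K has 3 vertices.
rank ∂_0 = 0, rank ∂_1 = 0 ⇒ b_0 = 3 − 0 − 0 = 3. So H_0 = Z^3.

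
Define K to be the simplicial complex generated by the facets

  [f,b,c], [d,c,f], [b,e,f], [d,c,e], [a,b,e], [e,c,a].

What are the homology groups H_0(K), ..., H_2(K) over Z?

H_0 = Z,  H_1 = Z,  H_2 = 0.

Take the total order a < b < c < d < e < f on the vertex set. Then K (dimension 2) consists of the simplices:

  0-simplices (6): a, b, c, d, e, f
  1-simplices (12): ab, ac, ae, bc, be, bf, cd, ce, cf, de, df, ef
  2-simplices (6): abe, ace, bcf, bef, cde, cdf

Hence C_0 ≅ Z^6, C_1 ≅ Z^12, C_2 ≅ Z^6.

The boundary map ∂_1: C_1 → C_0 sends each edge [p,q] (with p < q) to q − p. For instance
  ∂cd = d − c.
As a 6×12 matrix over Z this has rank 5, with invariant factors (1,1,1,1,1).

The boundary map ∂_2: C_2 → C_1 sends each 2-simplex [p,q,r] to [q,r] − [p,r] + [p,q]. For instance
  ∂bef = ef − bf + be,
  ∂cdf = df − cf + cd.
The resulting 12×6 matrix has rank 6, and its Smith normal form has invariant factors (1,1,1,1,1,1).

Reading off H_k = ker ∂_k / im ∂_{k+1}:

  H_0: rank C_0 − rank ∂_1 = 6 − 5 = 1, and the invariant factors of ∂_1 are all 1, so H_0 ≅ Z.
  H_1: rank ker ∂_1 − rank ∂_2 = (12 − 5) − 6 = 1, and the invariant factors of ∂_2 are all 1, so H_1 ≅ Z.
  H_2: rank ker ∂_2 − rank ∂_3 = (6 − 6) − 0 = 0, and there is no ∂_3, so H_2 ≅ 0.

As a check, the Euler characteristic is 6 − 12 + 6 = 0, which agrees with 1 − 1 + 0 = 0.
(K is a triangulation of the cylinder S^1 x I.)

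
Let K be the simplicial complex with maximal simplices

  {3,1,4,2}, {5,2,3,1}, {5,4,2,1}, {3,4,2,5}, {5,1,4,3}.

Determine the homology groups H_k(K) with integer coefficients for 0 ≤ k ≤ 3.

H_0 ≅ Z,  H_1 = 0,  H_2 = 0,  H_3 ≅ Z.

Take the total order 1 < 2 < 3 < 4 < 5 on the vertex set. Then K (dimension 3) consists of the simplices:

  0-simplices (5): [1], [2], [3], [4], [5]
  1-simplices (10): [1,2], [1,3], [1,4], [1,5], [2,3], [2,4], [2,5], [3,4], [3,5], [4,5]
  2-simplices (10): [1,2,3], [1,2,4], [1,2,5], [1,3,4], [1,3,5], [1,4,5], [2,3,4], [2,3,5], [2,4,5], [3,4,5]
  3-simplices (5): [1,2,3,4], [1,2,3,5], [1,2,4,5], [1,3,4,5], [2,3,4,5]

Hence C_0 ≅ Z^5, C_1 ≅ Z^10, C_2 ≅ Z^10, C_3 ≅ Z^5.

∂_1: C_1 → C_0 sends each edge [p,q] (with p < q) to q − p.
As a 5×10 matrix over Z this has rank 4, with invariant factors (1,1,1,1).

Boundary ∂_2: C_2 → C_1 acts by ∂[p,q,r] = [q,r] − [p,r] + [p,q]. For instance
  ∂[1,3,5] = [3,5] − [1,5] + [1,3],
  ∂[2,3,4] = [3,4] − [2,4] + [2,3].
This gives a 10×10 integer matrix of rank 6; reducing to Smith normal form yields diagonal entries (1,1,1,1,1,1).

∂_3: C_3 → C_2 sends each 3-simplex σ to the alternating sum Σ_i (−1)^i (σ with its i-th vertex removed). For instance
  ∂[1,3,4,5] = [3,4,5] − [1,4,5] + [1,3,5] − [1,3,4],
  ∂[1,2,4,5] = [2,4,5] − [1,4,5] + [1,2,5] − [1,2,4].
As a 10×5 matrix over Z this has rank 4, with invariant factors (1,1,1,1).

Reading off H_k = ker ∂_k / im ∂_{k+1}:

  H_0: rank C_0 − rank ∂_1 = 5 − 4 = 1, and the invariant factors of ∂_1 are all 1, so H_0 = Z.
  H_1: rank ker ∂_1 − rank ∂_2 = (10 − 4) − 6 = 0, and the invariant factors of ∂_2 are all 1, so H_1 = 0.
  H_2: rank ker ∂_2 − rank ∂_3 = (10 − 6) − 4 = 0, and the invariant factors of ∂_3 are all 1, so H_2 = 0.
  H_3: rank ker ∂_3 − rank ∂_4 = (5 − 4) − 0 = 1, and there is no ∂_4, so H_3 = Z.

As a check, the Euler characteristic is 5 − 10 + 10 − 5 = 0, which agrees with 1 − 0 + 0 − 1 = 0.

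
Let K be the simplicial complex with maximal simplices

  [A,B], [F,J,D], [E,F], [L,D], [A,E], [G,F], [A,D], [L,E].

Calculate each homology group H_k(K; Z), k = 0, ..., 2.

Take the total order A < B < D < E < F < G < J < L on the vertex set. Then K (dimension 2) consists of the simplices:

  0-simplices (8): A, B, D, E, F, G, J, L
  1-simplices (10): AB, AD, AE, DF, DJ, DL, EF, EL, FG, FJ
  2-simplices (1): DFJ

giving chain groups C_0 ≅ Z^8, C_1 ≅ Z^10, C_2 ≅ Z^1.

The boundary map ∂_1: C_1 → C_0 sends each edge [p,q] (with p < q) to q − p.
The resulting 8×10 matrix has rank 7, and its Smith normal form has invariant factors (1,1,1,1,1,1,1).

Boundary ∂_2: C_2 → C_1 maps a triangle to the signed sum of its edges. For instance
  ∂DFJ = FJ − DJ + DF.
This gives a 10×1 integer matrix of rank 1; reducing to Smith normal form yields diagonal entries (1).

Computing H_k = (kernel of ∂_k) / (image of ∂_{k+1}):

  H_0: rank C_0 − rank ∂_1 = 8 − 7 = 1, and the invariant factors of ∂_1 are all 1, so H_0 = Z.
  H_1: rank ker ∂_1 − rank ∂_2 = (10 − 7) − 1 = 2, and the invariant factors of ∂_2 are all 1, so H_1 = Z^2.
  H_2: rank ker ∂_2 − rank ∂_3 = (1 − 1) − 0 = 0, and there is no ∂_3, so H_2 = 0.

H_0 ≅ Z,  H_1 ≅ Z^2,  H_2 = 0.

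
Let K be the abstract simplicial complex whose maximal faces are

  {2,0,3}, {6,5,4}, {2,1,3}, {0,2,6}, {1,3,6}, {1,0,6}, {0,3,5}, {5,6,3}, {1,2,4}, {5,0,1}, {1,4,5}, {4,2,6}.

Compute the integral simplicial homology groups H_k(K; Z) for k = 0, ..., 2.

Fix the vertex order 0 < 1 < 2 < 3 < 4 < 5 < 6 and write every simplex with vertices in increasing order. Then dim K = 2 and the simplices of K are:

  0-simplices (7): [0], [1], [2], [3], [4], [5], [6]
  1-simplices (18): [0,1], [0,2], [0,3], [0,5], [0,6], [1,2], [1,3], [1,4], [1,5], [1,6], [2,3], [2,4], [2,6], [3,5], [3,6], [4,5], [4,6], [5,6]
  2-simplices (12): [0,1,5], [0,1,6], [0,2,3], [0,2,6], [0,3,5], [1,2,3], [1,2,4], [1,3,6], [1,4,5], [2,4,6], [3,5,6], [4,5,6]

so the chain groups are C_0 ≅ Z^7, C_1 ≅ Z^18, C_2 ≅ Z^12.

The boundary map ∂_1: C_1 → C_0 is given by ∂[p,q] = [q] − [p]. For instance
  ∂[1,3] = [3] − [1].
The resulting 7×18 matrix has rank 6, and its Smith normal form has invariant factors (1,1,1,1,1,1).

∂_2: C_2 → C_1 maps a triangle to the signed sum of its edges. For instance
  ∂[1,2,3] = [2,3] − [1,3] + [1,2],
  ∂[1,3,6] = [3,6] − [1,6] + [1,3].
This gives a 18×12 integer matrix of rank 12; reducing to Smith normal form yields diagonal entries (1,1,1,1,1,1,1,1,1,1,1,2).

From H_k ≅ ker(∂_k) / im(∂_{k+1}) we obtain:

  H_0: rank C_0 − rank ∂_1 = 7 − 6 = 1, and the invariant factors of ∂_1 are all 1, so H_0 = Z.
  H_1: rank ker ∂_1 − rank ∂_2 = (18 − 6) − 12 = 0, and ∂_2 has invariant factor 2 > 1, so H_1 = Z/2Z.
  H_2: rank ker ∂_2 − rank ∂_3 = (12 − 12) − 0 = 0, and there is no ∂_3, so H_2 = 0.

H_0 ≅ Z,  H_1 ≅ Z/2Z,  H_2 = 0.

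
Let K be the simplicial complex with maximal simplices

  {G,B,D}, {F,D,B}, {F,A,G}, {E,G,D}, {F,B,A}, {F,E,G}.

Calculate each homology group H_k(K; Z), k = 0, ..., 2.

K has 6 vertices, 12 edges, 6 triangles.
rank ∂_0 = 0, rank ∂_1 = 5 ⇒ b_0 = 6 − 0 − 5 = 1; all invariant factors of ∂_1 are 1 so no torsion. So H_0 = Z.
rank ∂_1 = 5, rank ∂_2 = 6 ⇒ b_1 = 12 − 5 − 6 = 1; all invariant factors of ∂_2 are 1 so no torsion. So H_1 = Z.
rank ∂_2 = 6, rank ∂_3 = 0 ⇒ b_2 = 6 − 6 − 0 = 0. So H_2 = 0.

H_0 = Z,  H_1 = Z,  H_2 = 0.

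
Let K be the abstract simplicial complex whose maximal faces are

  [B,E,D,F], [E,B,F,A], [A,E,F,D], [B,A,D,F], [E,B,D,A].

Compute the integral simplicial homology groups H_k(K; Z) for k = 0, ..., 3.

H_0 ≅ Z,  H_1 = 0,  H_2 = 0,  H_3 ≅ Z.

Fix the vertex order A < B < D < E < F and write every simplex with vertices in increasing order. Then dim K = 3 and the simplices of K are:

  0-simplices (5): A, B, D, E, F
  1-simplices (10): AB, AD, AE, AF, BD, BE, BF, DE, DF, EF
  2-simplices (10): ABD, ABE, ABF, ADE, ADF, AEF, BDE, BDF, BEF, DEF
  3-simplices (5): ABDE, ABDF, ABEF, ADEF, BDEF

Hence C_0 ≅ Z^5, C_1 ≅ Z^10, C_2 ≅ Z^10, C_3 ≅ Z^5.

The boundary map ∂_1: C_1 → C_0 is given by ∂[p,q] = [q] − [p]. For instance
  ∂AF = F − A.
The 5×10 boundary matrix has rank 4 and Smith normal form diag(1,1,1,1).

∂_2: C_2 → C_1 maps a triangle to the signed sum of its edges. For instance
  ∂ADE = DE − AE + AD,
  ∂BDF = DF − BF + BD.
This gives a 10×10 integer matrix of rank 6; reducing to Smith normal form yields diagonal entries (1,1,1,1,1,1).

∂_3: C_3 → C_2 sends each 3-simplex σ to the alternating sum Σ_i (−1)^i (σ with its i-th vertex removed). For instance
  ∂ABDF = BDF − ADF + ABF − ABD,
  ∂ABEF = BEF − AEF + ABF − ABE.
This gives a 10×5 integer matrix of rank 4; reducing to Smith normal form yields diagonal entries (1,1,1,1).

From H_k ≅ ker(∂_k) / im(∂_{k+1}) we obtain:

  H_0: rank C_0 − rank ∂_1 = 5 − 4 = 1, and the invariant factors of ∂_1 are all 1, so H_0 = Z.
  H_1: rank ker ∂_1 − rank ∂_2 = (10 − 4) − 6 = 0, and the invariant factors of ∂_2 are all 1, so H_1 = 0.
  H_2: rank ker ∂_2 − rank ∂_3 = (10 − 6) − 4 = 0, and the invariant factors of ∂_3 are all 1, so H_2 = 0.
  H_3: rank ker ∂_3 − rank ∂_4 = (5 − 4) − 0 = 1, and there is no ∂_4, so H_3 = Z.

As a check, the Euler characteristic is 5 − 10 + 10 − 5 = 0, which agrees with 1 − 0 + 0 − 1 = 0.
(K is a triangulation of the 3-sphere S^3.)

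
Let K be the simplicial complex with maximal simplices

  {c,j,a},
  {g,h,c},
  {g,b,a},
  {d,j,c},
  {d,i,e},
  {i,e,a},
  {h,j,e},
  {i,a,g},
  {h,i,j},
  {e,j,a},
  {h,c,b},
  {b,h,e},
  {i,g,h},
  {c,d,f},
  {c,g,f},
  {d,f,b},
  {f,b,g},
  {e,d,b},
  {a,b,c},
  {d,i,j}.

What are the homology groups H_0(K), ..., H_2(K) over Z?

Fix the vertex order a < b < c < d < e < f < g < h < i < j and write every simplex with vertices in increasing order. Then dim K = 2 and the simplices of K are:

  0-simplices (10): a, b, c, d, e, f, g, h, i, j
  1-simplices (30): ab, ac, ae, ag, ai, aj, bc, bd, be, bf, bg, bh, cd, cf, cg, ch, cj, de, df, di, dj, eh, ei, ej, fg, gh, gi, hi, hj, ij
  2-simplices (20): abc, abg, acj, aei, aej, agi, bch, bde, bdf, beh, bfg, cdf, cdj, cfg, cgh, dei, dij, ehj, ghi, hij

Hence C_0 ≅ Z^10, C_1 ≅ Z^30, C_2 ≅ Z^20.

The boundary map ∂_1: C_1 → C_0 is given by ∂[p,q] = [q] − [p].
The resulting 10×30 matrix has rank 9, and its Smith normal form has invariant factors (1,1,1,1,1,1,1,1,1).

The boundary map ∂_2: C_2 → C_1 maps a triangle to the signed sum of its edges. For instance
  ∂acj = cj − aj + ac,
  ∂hij = ij − hj + hi.
The resulting 30×20 matrix has rank 20, and its Smith normal form has invariant factors (1,1,1,1,1,1,1,1,1,1,1,1,1,1,1,1,1,1,1,2).

Now H_k = ker ∂_k / im ∂_{k+1}, so:

  H_0: rank C_0 − rank ∂_1 = 10 − 9 = 1, and the invariant factors of ∂_1 are all 1, so H_0 ≅ Z.
  H_1: rank ker ∂_1 − rank ∂_2 = (30 − 9) − 20 = 1, and ∂_2 has invariant factor 2 > 1, so H_1 ≅ Z × Z/2.
  H_2: rank ker ∂_2 − rank ∂_3 = (20 − 20) − 0 = 0, and there is no ∂_3, so H_2 ≅ 0.

H_0 ≅ Z,  H_1 ≅ Z × Z/2,  H_2 = 0.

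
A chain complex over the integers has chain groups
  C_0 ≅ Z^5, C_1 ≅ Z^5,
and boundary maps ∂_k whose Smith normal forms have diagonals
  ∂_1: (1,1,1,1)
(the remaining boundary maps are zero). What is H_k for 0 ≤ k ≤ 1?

H_0: b_0 = 5 − 0 − 4 = 1; torsion from ∂_1 factors > 1: none. So H_0 ≅ Z.
H_1: b_1 = 5 − 4 − 0 = 1; torsion from ∂_2 factors > 1: none. So H_1 ≅ Z.

H_0 ≅ Z,  H_1 ≅ Z.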